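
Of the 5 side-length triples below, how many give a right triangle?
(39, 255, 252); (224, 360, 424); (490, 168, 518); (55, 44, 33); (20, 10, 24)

(39,255,252): 39²+252² = 65025 = 255² → right
(224,360,424): 224²+360² = 179776 = 424² → right
(490,168,518): 168²+490² = 268324 = 518² → right
(55,44,33): 33²+44² = 3025 = 55² → right
(20,10,24): 10²+20² = 500 < 576 = 24² → obtuse
4 of the 5 are right.

4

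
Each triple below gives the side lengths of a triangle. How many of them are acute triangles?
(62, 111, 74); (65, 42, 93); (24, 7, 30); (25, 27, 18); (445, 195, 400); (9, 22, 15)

(62,111,74): 62²+74² = 9320 < 12321 = 111² → obtuse
(65,42,93): 42²+65² = 5989 < 8649 = 93² → obtuse
(24,7,30): 7²+24² = 625 < 900 = 30² → obtuse
(25,27,18): 18²+25² = 949 > 729 = 27² → acute
(445,195,400): 195²+400² = 198025 = 445² → right
(9,22,15): 9²+15² = 306 < 484 = 22² → obtuse
1 of the 6 is acute.

1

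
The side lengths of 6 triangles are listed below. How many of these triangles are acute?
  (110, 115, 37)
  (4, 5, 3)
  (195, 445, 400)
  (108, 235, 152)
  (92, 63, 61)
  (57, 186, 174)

(110,115,37): 37²+110² = 13469 > 13225 = 115² → acute
(4,5,3): 3²+4² = 25 = 5² → right
(195,445,400): 195²+400² = 198025 = 445² → right
(108,235,152): 108²+152² = 34768 < 55225 = 235² → obtuse
(92,63,61): 61²+63² = 7690 < 8464 = 92² → obtuse
(57,186,174): 57²+174² = 33525 < 34596 = 186² → obtuse
1 of the 6 is acute.

1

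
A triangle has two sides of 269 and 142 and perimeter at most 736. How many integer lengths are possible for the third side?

Triangle inequality: 127 < x < 411. Perimeter ≤ 736 gives x ≤ 736 − 269 − 142 = 325.
So 127 < x ≤ 325; integers 128 through 325: 198 values.

198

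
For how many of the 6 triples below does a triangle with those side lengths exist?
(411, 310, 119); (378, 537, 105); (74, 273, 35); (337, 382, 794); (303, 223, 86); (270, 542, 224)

(119,310,411): 119+310 > 411 → valid
(105,378,537): 105+378 ≤ 537 → not valid
(35,74,273): 35+74 ≤ 273 → not valid
(337,382,794): 337+382 ≤ 794 → not valid
(86,223,303): 86+223 > 303 → valid
(224,270,542): 224+270 ≤ 542 → not valid
2 of the 6 triples form a triangle.

2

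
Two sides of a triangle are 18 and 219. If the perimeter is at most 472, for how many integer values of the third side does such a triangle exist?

34

Triangle inequality: 201 < x < 237. Perimeter ≤ 472 gives x ≤ 472 − 18 − 219 = 235.
So 201 < x ≤ 235; integers 202 through 235: 34 values.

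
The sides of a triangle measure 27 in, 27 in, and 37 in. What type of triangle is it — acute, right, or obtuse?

Compare the square of the longest side to the sum of squares of the other two: 27² + 27² = 1458 > 1369 = 37².

acute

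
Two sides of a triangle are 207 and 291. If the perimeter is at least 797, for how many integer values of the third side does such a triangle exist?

199

Triangle inequality: 84 < x < 498. Perimeter ≥ 797 gives x ≥ 797 − 207 − 291 = 299.
So 299 ≤ x < 498; integers 299 through 497: 199 values.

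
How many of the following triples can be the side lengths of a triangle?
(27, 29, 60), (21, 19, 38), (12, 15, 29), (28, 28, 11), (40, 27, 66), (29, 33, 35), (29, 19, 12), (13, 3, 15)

(27,29,60): 27+29 ≤ 60 → not valid
(19,21,38): 19+21 > 38 → valid
(12,15,29): 12+15 ≤ 29 → not valid
(11,28,28): 11+28 > 28 → valid
(27,40,66): 27+40 > 66 → valid
(29,33,35): 29+33 > 35 → valid
(12,19,29): 12+19 > 29 → valid
(3,13,15): 3+13 > 15 → valid
6 of the 8 triples form a triangle.

6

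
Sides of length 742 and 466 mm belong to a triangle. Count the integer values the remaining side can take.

The third side lies in the open interval (276, 1208).
Integers from 277 to 1207 inclusive: 1207 − 277 + 1 = 931.

931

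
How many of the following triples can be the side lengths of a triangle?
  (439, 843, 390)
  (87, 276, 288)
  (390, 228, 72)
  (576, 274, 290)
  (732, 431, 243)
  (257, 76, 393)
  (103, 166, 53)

(390,439,843): 390+439 ≤ 843 → not valid
(87,276,288): 87+276 > 288 → valid
(72,228,390): 72+228 ≤ 390 → not valid
(274,290,576): 274+290 ≤ 576 → not valid
(243,431,732): 243+431 ≤ 732 → not valid
(76,257,393): 76+257 ≤ 393 → not valid
(53,103,166): 53+103 ≤ 166 → not valid
1 of the 7 triples forms a triangle.

1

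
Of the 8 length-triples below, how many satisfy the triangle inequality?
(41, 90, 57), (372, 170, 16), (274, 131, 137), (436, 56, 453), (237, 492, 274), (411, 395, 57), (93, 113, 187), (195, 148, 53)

(41,57,90): 41+57 > 90 → valid
(16,170,372): 16+170 ≤ 372 → not valid
(131,137,274): 131+137 ≤ 274 → not valid
(56,436,453): 56+436 > 453 → valid
(237,274,492): 237+274 > 492 → valid
(57,395,411): 57+395 > 411 → valid
(93,113,187): 93+113 > 187 → valid
(53,148,195): 53+148 > 195 → valid
6 of the 8 triples form a triangle.

6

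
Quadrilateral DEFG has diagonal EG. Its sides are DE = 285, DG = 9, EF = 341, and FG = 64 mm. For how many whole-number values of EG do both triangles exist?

16

From triangle DEG: 276 < EG < 294.
From triangle FEG: 277 < EG < 405.
Intersection: 277 < EG < 294, so integers 278 through 293: 16 values.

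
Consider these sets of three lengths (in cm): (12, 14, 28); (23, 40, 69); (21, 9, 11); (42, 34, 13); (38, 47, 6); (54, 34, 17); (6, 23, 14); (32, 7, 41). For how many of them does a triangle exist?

(12,14,28): 12+14 ≤ 28 → not valid
(23,40,69): 23+40 ≤ 69 → not valid
(9,11,21): 9+11 ≤ 21 → not valid
(13,34,42): 13+34 > 42 → valid
(6,38,47): 6+38 ≤ 47 → not valid
(17,34,54): 17+34 ≤ 54 → not valid
(6,14,23): 6+14 ≤ 23 → not valid
(7,32,41): 7+32 ≤ 41 → not valid
1 of the 8 triples forms a triangle.

1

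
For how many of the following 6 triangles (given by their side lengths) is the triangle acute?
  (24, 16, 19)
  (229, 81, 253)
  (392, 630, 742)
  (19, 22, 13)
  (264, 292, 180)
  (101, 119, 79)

4

(24,16,19): 16²+19² = 617 > 576 = 24² → acute
(229,81,253): 81²+229² = 59002 < 64009 = 253² → obtuse
(392,630,742): 392²+630² = 550564 = 742² → right
(19,22,13): 13²+19² = 530 > 484 = 22² → acute
(264,292,180): 180²+264² = 102096 > 85264 = 292² → acute
(101,119,79): 79²+101² = 16442 > 14161 = 119² → acute
4 of the 6 are acute.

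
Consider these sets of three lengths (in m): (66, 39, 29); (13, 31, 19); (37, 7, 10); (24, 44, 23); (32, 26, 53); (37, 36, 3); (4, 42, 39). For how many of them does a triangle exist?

(29,39,66): 29+39 > 66 → valid
(13,19,31): 13+19 > 31 → valid
(7,10,37): 7+10 ≤ 37 → not valid
(23,24,44): 23+24 > 44 → valid
(26,32,53): 26+32 > 53 → valid
(3,36,37): 3+36 > 37 → valid
(4,39,42): 4+39 > 42 → valid
6 of the 7 triples form a triangle.

6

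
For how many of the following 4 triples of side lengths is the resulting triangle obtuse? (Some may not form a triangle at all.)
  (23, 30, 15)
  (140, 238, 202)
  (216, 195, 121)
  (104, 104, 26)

1

(23,30,15): 15²+23² = 754 < 900 = 30² → obtuse
(140,238,202): 140²+202² = 60404 > 56644 = 238² → acute
(216,195,121): 121²+195² = 52666 > 46656 = 216² → acute
(104,104,26): 26²+104² = 11492 > 10816 = 104² → acute
1 of the 4 is obtuse.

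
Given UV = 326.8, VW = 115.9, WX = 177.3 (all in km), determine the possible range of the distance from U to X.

33.6 ≤ UX ≤ 620.0 km

The maximum is all hops collinear in one direction: 326.8 + 115.9 + 177.3 = 620.0.
The longest hop is 326.8; the others sum to 293.2. Folding the others back against it leaves at least 326.8 − 293.2 = 33.6.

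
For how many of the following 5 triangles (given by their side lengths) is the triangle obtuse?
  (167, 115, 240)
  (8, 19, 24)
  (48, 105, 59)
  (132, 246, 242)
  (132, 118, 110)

3

(167,115,240): 115²+167² = 41114 < 57600 = 240² → obtuse
(8,19,24): 8²+19² = 425 < 576 = 24² → obtuse
(48,105,59): 48²+59² = 5785 < 11025 = 105² → obtuse
(132,246,242): 132²+242² = 75988 > 60516 = 246² → acute
(132,118,110): 110²+118² = 26024 > 17424 = 132² → acute
3 of the 5 are obtuse.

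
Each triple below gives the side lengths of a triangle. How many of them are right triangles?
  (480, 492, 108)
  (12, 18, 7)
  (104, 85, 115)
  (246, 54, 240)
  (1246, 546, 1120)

3

(480,492,108): 108²+480² = 242064 = 492² → right
(12,18,7): 7²+12² = 193 < 324 = 18² → obtuse
(104,85,115): 85²+104² = 18041 > 13225 = 115² → acute
(246,54,240): 54²+240² = 60516 = 246² → right
(1246,546,1120): 546²+1120² = 1552516 = 1246² → right
3 of the 5 are right.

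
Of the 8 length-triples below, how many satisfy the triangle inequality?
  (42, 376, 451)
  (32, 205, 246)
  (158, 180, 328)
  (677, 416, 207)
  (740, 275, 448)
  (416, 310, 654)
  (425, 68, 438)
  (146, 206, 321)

4

(42,376,451): 42+376 ≤ 451 → not valid
(32,205,246): 32+205 ≤ 246 → not valid
(158,180,328): 158+180 > 328 → valid
(207,416,677): 207+416 ≤ 677 → not valid
(275,448,740): 275+448 ≤ 740 → not valid
(310,416,654): 310+416 > 654 → valid
(68,425,438): 68+425 > 438 → valid
(146,206,321): 146+206 > 321 → valid
4 of the 8 triples form a triangle.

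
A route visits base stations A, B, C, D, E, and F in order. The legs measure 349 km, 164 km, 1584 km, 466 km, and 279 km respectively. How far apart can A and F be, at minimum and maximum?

The maximum is all hops collinear in one direction: 349 + 164 + 1584 + 466 + 279 = 2842.
The longest hop is 1584; the others sum to 1258. Folding the others back against it leaves at least 1584 − 1258 = 326.

326 ≤ AF ≤ 2842 km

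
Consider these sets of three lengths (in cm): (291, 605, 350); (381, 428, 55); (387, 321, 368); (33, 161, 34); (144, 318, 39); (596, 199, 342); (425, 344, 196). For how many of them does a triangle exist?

(291,350,605): 291+350 > 605 → valid
(55,381,428): 55+381 > 428 → valid
(321,368,387): 321+368 > 387 → valid
(33,34,161): 33+34 ≤ 161 → not valid
(39,144,318): 39+144 ≤ 318 → not valid
(199,342,596): 199+342 ≤ 596 → not valid
(196,344,425): 196+344 > 425 → valid
4 of the 7 triples form a triangle.

4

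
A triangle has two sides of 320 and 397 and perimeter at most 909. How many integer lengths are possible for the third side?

115

Triangle inequality: 77 < x < 717. Perimeter ≤ 909 gives x ≤ 909 − 320 − 397 = 192.
So 77 < x ≤ 192; integers 78 through 192: 115 values.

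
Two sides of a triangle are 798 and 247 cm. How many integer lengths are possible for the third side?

The third side lies in the open interval (551, 1045).
Integers from 552 to 1044 inclusive: 1044 − 552 + 1 = 493.

493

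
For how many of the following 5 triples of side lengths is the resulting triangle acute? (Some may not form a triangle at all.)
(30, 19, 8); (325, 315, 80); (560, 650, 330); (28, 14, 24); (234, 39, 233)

(30,19,8): 8+19 ≤ 30, not a triangle
(325,315,80): 80²+315² = 105625 = 325² → right
(560,650,330): 330²+560² = 422500 = 650² → right
(28,14,24): 14²+24² = 772 < 784 = 28² → obtuse
(234,39,233): 39²+233² = 55810 > 54756 = 234² → acute
1 of the 5 is acute.

1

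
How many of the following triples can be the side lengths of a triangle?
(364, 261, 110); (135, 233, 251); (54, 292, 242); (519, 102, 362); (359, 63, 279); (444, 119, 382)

(110,261,364): 110+261 > 364 → valid
(135,233,251): 135+233 > 251 → valid
(54,242,292): 54+242 > 292 → valid
(102,362,519): 102+362 ≤ 519 → not valid
(63,279,359): 63+279 ≤ 359 → not valid
(119,382,444): 119+382 > 444 → valid
4 of the 6 triples form a triangle.

4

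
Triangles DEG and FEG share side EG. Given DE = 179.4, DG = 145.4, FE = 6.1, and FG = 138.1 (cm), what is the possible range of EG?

From triangle DEG: |179.4 − 145.4| < EG < 179.4 + 145.4, i.e. 34.0 < EG < 324.8.
From triangle FEG: 132.0 < EG < 144.2.
Both must hold, so EG lies in the intersection.

132.0 < EG < 144.2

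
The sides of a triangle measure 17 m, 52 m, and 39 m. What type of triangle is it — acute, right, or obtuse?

obtuse

Compare the square of the longest side to the sum of squares of the other two: 17² + 39² = 1810 < 2704 = 52².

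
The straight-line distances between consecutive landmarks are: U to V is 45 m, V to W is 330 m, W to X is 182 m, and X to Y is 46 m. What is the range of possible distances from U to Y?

57 ≤ UY ≤ 603 m

The maximum is all hops collinear in one direction: 45 + 330 + 182 + 46 = 603.
The longest hop is 330; the others sum to 273. Folding the others back against it leaves at least 330 − 273 = 57.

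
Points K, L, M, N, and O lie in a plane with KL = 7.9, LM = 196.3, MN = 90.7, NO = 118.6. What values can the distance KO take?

0 ≤ KO ≤ 413.5

The maximum is all hops collinear in one direction: 7.9 + 196.3 + 90.7 + 118.6 = 413.5.
The longest hop is 196.3; the others sum to 217.2. Since 196.3 ≤ 217.2, the path can fold back on itself completely, so the minimum distance is 0.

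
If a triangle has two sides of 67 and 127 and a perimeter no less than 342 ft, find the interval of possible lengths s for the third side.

Triangle inequality alone gives 60 < s < 194.
The perimeter condition gives s ≥ 342 − 67 − 127 = 148.
Intersecting the two: 148 ≤ s < 194.

148 ≤ s < 194 ft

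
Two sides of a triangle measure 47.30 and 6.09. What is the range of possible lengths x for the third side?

41.21 < x < 53.39

By the triangle inequality, x must be less than 47.30 + 6.09 = 53.39 and greater than |47.30 − 6.09| = 41.21.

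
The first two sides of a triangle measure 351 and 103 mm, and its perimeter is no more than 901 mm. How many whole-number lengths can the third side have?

199

Triangle inequality: 248 < x < 454. Perimeter ≤ 901 gives x ≤ 901 − 351 − 103 = 447.
So 248 < x ≤ 447; integers 249 through 447: 199 values.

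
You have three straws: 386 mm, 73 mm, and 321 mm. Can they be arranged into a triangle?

Yes

The longest side is 386, and the other two sum to 394.
Since 394 > 386, the triangle inequality holds.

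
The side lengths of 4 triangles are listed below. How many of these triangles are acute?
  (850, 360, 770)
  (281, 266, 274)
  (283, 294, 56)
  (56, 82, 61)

(850,360,770): 360²+770² = 722500 = 850² → right
(281,266,274): 266²+274² = 145832 > 78961 = 281² → acute
(283,294,56): 56²+283² = 83225 < 86436 = 294² → obtuse
(56,82,61): 56²+61² = 6857 > 6724 = 82² → acute
2 of the 4 are acute.

2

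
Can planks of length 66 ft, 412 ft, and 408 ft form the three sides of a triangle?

The longest side is 412, and the other two sum to 474.
Since 474 > 412, the triangle inequality holds.

Yes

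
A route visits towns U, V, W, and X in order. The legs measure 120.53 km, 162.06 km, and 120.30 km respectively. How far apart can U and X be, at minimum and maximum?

The maximum is all hops collinear in one direction: 120.53 + 162.06 + 120.30 = 402.89.
The longest hop is 162.06; the others sum to 240.83. Since 162.06 ≤ 240.83, the path can fold back on itself completely, so the minimum distance is 0.

0 ≤ UX ≤ 402.89 km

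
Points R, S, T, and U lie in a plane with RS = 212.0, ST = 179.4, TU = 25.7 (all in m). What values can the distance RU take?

The maximum is all hops collinear in one direction: 212.0 + 179.4 + 25.7 = 417.1.
The longest hop is 212.0; the others sum to 205.1. Folding the others back against it leaves at least 212.0 − 205.1 = 6.9.

6.9 ≤ RU ≤ 417.1 m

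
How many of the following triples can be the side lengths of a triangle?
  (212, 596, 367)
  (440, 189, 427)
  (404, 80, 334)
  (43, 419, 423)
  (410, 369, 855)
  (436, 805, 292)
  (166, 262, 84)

3

(212,367,596): 212+367 ≤ 596 → not valid
(189,427,440): 189+427 > 440 → valid
(80,334,404): 80+334 > 404 → valid
(43,419,423): 43+419 > 423 → valid
(369,410,855): 369+410 ≤ 855 → not valid
(292,436,805): 292+436 ≤ 805 → not valid
(84,166,262): 84+166 ≤ 262 → not valid
3 of the 7 triples form a triangle.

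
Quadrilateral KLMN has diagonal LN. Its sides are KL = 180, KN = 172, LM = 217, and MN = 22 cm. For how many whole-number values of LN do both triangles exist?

From triangle KLN: 8 < LN < 352.
From triangle MLN: 195 < LN < 239.
Intersection: 195 < LN < 239, so integers 196 through 238: 43 values.

43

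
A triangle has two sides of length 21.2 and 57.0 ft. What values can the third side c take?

35.8 < c < 78.2

By the triangle inequality, c must be less than 21.2 + 57.0 = 78.2 and greater than |21.2 − 57.0| = 35.8.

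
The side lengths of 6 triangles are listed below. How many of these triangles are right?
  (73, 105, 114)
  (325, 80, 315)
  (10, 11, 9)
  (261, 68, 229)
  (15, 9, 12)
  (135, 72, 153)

(73,105,114): 73²+105² = 16354 > 12996 = 114² → acute
(325,80,315): 80²+315² = 105625 = 325² → right
(10,11,9): 9²+10² = 181 > 121 = 11² → acute
(261,68,229): 68²+229² = 57065 < 68121 = 261² → obtuse
(15,9,12): 9²+12² = 225 = 15² → right
(135,72,153): 72²+135² = 23409 = 153² → right
3 of the 6 are right.

3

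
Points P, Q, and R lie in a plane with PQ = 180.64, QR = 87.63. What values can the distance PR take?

By the triangle inequality, |180.64 − 87.63| ≤ PR ≤ 180.64 + 87.63.

93.01 ≤ PR ≤ 268.27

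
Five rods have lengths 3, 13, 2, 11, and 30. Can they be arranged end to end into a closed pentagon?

For a pentagon, each side must be shorter than the sum of the others.
Here the longest side is 30, but the remaining 4 sides sum to only 29.

No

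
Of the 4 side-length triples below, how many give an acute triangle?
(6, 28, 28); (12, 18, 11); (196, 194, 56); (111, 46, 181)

(6,28,28): 6²+28² = 820 > 784 = 28² → acute
(12,18,11): 11²+12² = 265 < 324 = 18² → obtuse
(196,194,56): 56²+194² = 40772 > 38416 = 196² → acute
(111,46,181): 46+111 ≤ 181, not a triangle
2 of the 4 are acute.

2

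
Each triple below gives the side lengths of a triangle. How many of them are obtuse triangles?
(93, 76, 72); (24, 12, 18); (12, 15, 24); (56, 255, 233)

(93,76,72): 72²+76² = 10960 > 8649 = 93² → acute
(24,12,18): 12²+18² = 468 < 576 = 24² → obtuse
(12,15,24): 12²+15² = 369 < 576 = 24² → obtuse
(56,255,233): 56²+233² = 57425 < 65025 = 255² → obtuse
3 of the 4 are obtuse.

3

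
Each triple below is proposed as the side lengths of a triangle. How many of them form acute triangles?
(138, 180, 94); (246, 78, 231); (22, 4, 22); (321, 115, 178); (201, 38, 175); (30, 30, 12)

2

(138,180,94): 94²+138² = 27880 < 32400 = 180² → obtuse
(246,78,231): 78²+231² = 59445 < 60516 = 246² → obtuse
(22,4,22): 4²+22² = 500 > 484 = 22² → acute
(321,115,178): 115+178 ≤ 321, not a triangle
(201,38,175): 38²+175² = 32069 < 40401 = 201² → obtuse
(30,30,12): 12²+30² = 1044 > 900 = 30² → acute
2 of the 6 are acute.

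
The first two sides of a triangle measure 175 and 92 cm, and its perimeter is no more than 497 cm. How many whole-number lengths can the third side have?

Triangle inequality: 83 < x < 267. Perimeter ≤ 497 gives x ≤ 497 − 175 − 92 = 230.
So 83 < x ≤ 230; integers 84 through 230: 147 values.

147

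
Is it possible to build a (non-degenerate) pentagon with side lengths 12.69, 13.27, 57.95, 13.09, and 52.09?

Yes

A pentagon exists iff every side is shorter than the sum of the others — equivalently, the longest side is less than the sum of the rest.
Longest side 57.95 < 91.14 (sum of the remaining 4), so yes.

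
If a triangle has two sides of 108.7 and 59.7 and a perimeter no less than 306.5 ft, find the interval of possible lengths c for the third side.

138.1 ≤ c < 168.4

Triangle inequality alone gives 49.0 < c < 168.4.
The perimeter condition gives c ≥ 306.5 − 108.7 − 59.7 = 138.1.
Intersecting the two: 138.1 ≤ c < 168.4.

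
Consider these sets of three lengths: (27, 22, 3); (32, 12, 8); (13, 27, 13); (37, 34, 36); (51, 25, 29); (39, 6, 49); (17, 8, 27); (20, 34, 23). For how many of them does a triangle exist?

(3,22,27): 3+22 ≤ 27 → not valid
(8,12,32): 8+12 ≤ 32 → not valid
(13,13,27): 13+13 ≤ 27 → not valid
(34,36,37): 34+36 > 37 → valid
(25,29,51): 25+29 > 51 → valid
(6,39,49): 6+39 ≤ 49 → not valid
(8,17,27): 8+17 ≤ 27 → not valid
(20,23,34): 20+23 > 34 → valid
3 of the 8 triples form a triangle.

3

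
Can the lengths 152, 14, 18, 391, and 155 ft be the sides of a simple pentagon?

No

For a pentagon, each side must be shorter than the sum of the others.
Here the longest side is 391, but the remaining 4 sides sum to only 339.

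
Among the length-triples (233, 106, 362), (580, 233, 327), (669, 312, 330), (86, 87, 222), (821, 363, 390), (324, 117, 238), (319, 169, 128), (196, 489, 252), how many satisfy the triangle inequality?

1

(106,233,362): 106+233 ≤ 362 → not valid
(233,327,580): 233+327 ≤ 580 → not valid
(312,330,669): 312+330 ≤ 669 → not valid
(86,87,222): 86+87 ≤ 222 → not valid
(363,390,821): 363+390 ≤ 821 → not valid
(117,238,324): 117+238 > 324 → valid
(128,169,319): 128+169 ≤ 319 → not valid
(196,252,489): 196+252 ≤ 489 → not valid
1 of the 8 triples forms a triangle.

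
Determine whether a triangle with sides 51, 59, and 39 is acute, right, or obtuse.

Compare the square of the longest side to the sum of squares of the other two: 39² + 51² = 4122 > 3481 = 59².

acute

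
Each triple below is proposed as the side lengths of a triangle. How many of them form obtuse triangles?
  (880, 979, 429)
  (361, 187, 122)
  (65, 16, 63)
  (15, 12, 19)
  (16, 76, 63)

(880,979,429): 429²+880² = 958441 = 979² → right
(361,187,122): 122+187 ≤ 361, not a triangle
(65,16,63): 16²+63² = 4225 = 65² → right
(15,12,19): 12²+15² = 369 > 361 = 19² → acute
(16,76,63): 16²+63² = 4225 < 5776 = 76² → obtuse
1 of the 5 is obtuse.

1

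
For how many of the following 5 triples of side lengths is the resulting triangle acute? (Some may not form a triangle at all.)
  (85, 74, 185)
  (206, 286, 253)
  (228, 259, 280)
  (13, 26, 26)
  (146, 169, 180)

(85,74,185): 74+85 ≤ 185, not a triangle
(206,286,253): 206²+253² = 106445 > 81796 = 286² → acute
(228,259,280): 228²+259² = 119065 > 78400 = 280² → acute
(13,26,26): 13²+26² = 845 > 676 = 26² → acute
(146,169,180): 146²+169² = 49877 > 32400 = 180² → acute
4 of the 5 are acute.

4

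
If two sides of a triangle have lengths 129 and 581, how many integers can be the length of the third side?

The third side lies in the open interval (452, 710).
Integers from 453 to 709 inclusive: 709 − 453 + 1 = 257.

257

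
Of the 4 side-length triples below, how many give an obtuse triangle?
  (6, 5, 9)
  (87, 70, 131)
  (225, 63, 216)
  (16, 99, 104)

(6,5,9): 5²+6² = 61 < 81 = 9² → obtuse
(87,70,131): 70²+87² = 12469 < 17161 = 131² → obtuse
(225,63,216): 63²+216² = 50625 = 225² → right
(16,99,104): 16²+99² = 10057 < 10816 = 104² → obtuse
3 of the 4 are obtuse.

3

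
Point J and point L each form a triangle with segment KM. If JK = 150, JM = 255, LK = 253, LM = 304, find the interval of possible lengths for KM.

From triangle JKM: |150 − 255| < KM < 150 + 255, i.e. 105 < KM < 405.
From triangle LKM: 51 < KM < 557.
Both must hold, so KM lies in the intersection.

105 < KM < 405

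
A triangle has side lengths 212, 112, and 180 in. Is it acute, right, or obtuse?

Compare the square of the longest side to the sum of squares of the other two: 112² + 180² = 44944 = 212².

right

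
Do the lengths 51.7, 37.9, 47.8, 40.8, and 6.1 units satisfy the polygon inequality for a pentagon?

Yes

A pentagon exists iff every side is shorter than the sum of the others — equivalently, the longest side is less than the sum of the rest.
Longest side 51.7 < 132.6 (sum of the remaining 4), so yes.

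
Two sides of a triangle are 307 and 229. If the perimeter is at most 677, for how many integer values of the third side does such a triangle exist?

Triangle inequality: 78 < x < 536. Perimeter ≤ 677 gives x ≤ 677 − 307 − 229 = 141.
So 78 < x ≤ 141; integers 79 through 141: 63 values.

63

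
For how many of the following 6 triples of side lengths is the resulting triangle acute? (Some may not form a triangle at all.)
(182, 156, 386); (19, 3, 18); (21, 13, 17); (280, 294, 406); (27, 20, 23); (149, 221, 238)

(182,156,386): 156+182 ≤ 386, not a triangle
(19,3,18): 3²+18² = 333 < 361 = 19² → obtuse
(21,13,17): 13²+17² = 458 > 441 = 21² → acute
(280,294,406): 280²+294² = 164836 = 406² → right
(27,20,23): 20²+23² = 929 > 729 = 27² → acute
(149,221,238): 149²+221² = 71042 > 56644 = 238² → acute
3 of the 6 are acute.

3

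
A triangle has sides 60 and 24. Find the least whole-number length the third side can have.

37

The third side must be strictly greater than |60 − 24| = 36.
The smallest integer above 36 is 37.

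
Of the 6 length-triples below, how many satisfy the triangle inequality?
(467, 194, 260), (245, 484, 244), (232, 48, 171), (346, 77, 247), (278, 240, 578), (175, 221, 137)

2

(194,260,467): 194+260 ≤ 467 → not valid
(244,245,484): 244+245 > 484 → valid
(48,171,232): 48+171 ≤ 232 → not valid
(77,247,346): 77+247 ≤ 346 → not valid
(240,278,578): 240+278 ≤ 578 → not valid
(137,175,221): 137+175 > 221 → valid
2 of the 6 triples form a triangle.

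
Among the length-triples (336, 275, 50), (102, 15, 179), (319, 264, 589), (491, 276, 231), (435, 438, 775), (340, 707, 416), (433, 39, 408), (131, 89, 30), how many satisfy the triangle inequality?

(50,275,336): 50+275 ≤ 336 → not valid
(15,102,179): 15+102 ≤ 179 → not valid
(264,319,589): 264+319 ≤ 589 → not valid
(231,276,491): 231+276 > 491 → valid
(435,438,775): 435+438 > 775 → valid
(340,416,707): 340+416 > 707 → valid
(39,408,433): 39+408 > 433 → valid
(30,89,131): 30+89 ≤ 131 → not valid
4 of the 8 triples form a triangle.

4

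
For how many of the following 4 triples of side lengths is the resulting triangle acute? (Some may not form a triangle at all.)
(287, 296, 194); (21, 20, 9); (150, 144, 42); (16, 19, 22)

3

(287,296,194): 194²+287² = 120005 > 87616 = 296² → acute
(21,20,9): 9²+20² = 481 > 441 = 21² → acute
(150,144,42): 42²+144² = 22500 = 150² → right
(16,19,22): 16²+19² = 617 > 484 = 22² → acute
3 of the 4 are acute.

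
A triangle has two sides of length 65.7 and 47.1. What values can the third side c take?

By the triangle inequality, c must be less than 65.7 + 47.1 = 112.8 and greater than |65.7 − 47.1| = 18.6.

18.6 < c < 112.8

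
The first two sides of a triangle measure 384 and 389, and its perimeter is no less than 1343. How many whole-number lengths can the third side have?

Triangle inequality: 5 < x < 773. Perimeter ≥ 1343 gives x ≥ 1343 − 384 − 389 = 570.
So 570 ≤ x < 773; integers 570 through 772: 203 values.

203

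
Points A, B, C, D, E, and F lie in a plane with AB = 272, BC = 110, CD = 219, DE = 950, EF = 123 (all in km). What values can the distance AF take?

The maximum is all hops collinear in one direction: 272 + 110 + 219 + 950 + 123 = 1674.
The longest hop is 950; the others sum to 724. Folding the others back against it leaves at least 950 − 724 = 226.

226 ≤ AF ≤ 1674 km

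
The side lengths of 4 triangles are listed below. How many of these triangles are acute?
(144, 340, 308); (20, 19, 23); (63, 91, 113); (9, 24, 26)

1

(144,340,308): 144²+308² = 115600 = 340² → right
(20,19,23): 19²+20² = 761 > 529 = 23² → acute
(63,91,113): 63²+91² = 12250 < 12769 = 113² → obtuse
(9,24,26): 9²+24² = 657 < 676 = 26² → obtuse
1 of the 4 is acute.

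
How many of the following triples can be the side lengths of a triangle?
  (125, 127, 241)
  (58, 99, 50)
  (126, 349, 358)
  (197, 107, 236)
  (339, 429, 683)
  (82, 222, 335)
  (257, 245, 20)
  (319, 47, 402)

(125,127,241): 125+127 > 241 → valid
(50,58,99): 50+58 > 99 → valid
(126,349,358): 126+349 > 358 → valid
(107,197,236): 107+197 > 236 → valid
(339,429,683): 339+429 > 683 → valid
(82,222,335): 82+222 ≤ 335 → not valid
(20,245,257): 20+245 > 257 → valid
(47,319,402): 47+319 ≤ 402 → not valid
6 of the 8 triples form a triangle.

6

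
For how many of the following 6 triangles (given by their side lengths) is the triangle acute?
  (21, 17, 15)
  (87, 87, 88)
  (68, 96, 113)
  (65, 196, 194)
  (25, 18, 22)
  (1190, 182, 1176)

5

(21,17,15): 15²+17² = 514 > 441 = 21² → acute
(87,87,88): 87²+87² = 15138 > 7744 = 88² → acute
(68,96,113): 68²+96² = 13840 > 12769 = 113² → acute
(65,196,194): 65²+194² = 41861 > 38416 = 196² → acute
(25,18,22): 18²+22² = 808 > 625 = 25² → acute
(1190,182,1176): 182²+1176² = 1416100 = 1190² → right
5 of the 6 are acute.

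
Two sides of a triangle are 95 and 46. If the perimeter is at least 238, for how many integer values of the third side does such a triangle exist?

44

Triangle inequality: 49 < x < 141. Perimeter ≥ 238 gives x ≥ 238 − 95 − 46 = 97.
So 97 ≤ x < 141; integers 97 through 140: 44 values.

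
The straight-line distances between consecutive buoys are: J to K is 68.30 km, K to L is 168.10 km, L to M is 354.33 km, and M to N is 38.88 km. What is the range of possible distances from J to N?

The maximum is all hops collinear in one direction: 68.30 + 168.10 + 354.33 + 38.88 = 629.61.
The longest hop is 354.33; the others sum to 275.28. Folding the others back against it leaves at least 354.33 − 275.28 = 79.05.

79.05 ≤ JN ≤ 629.61 km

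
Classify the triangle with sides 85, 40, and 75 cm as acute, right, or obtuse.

Compare the square of the longest side to the sum of squares of the other two: 40² + 75² = 7225 = 85².

right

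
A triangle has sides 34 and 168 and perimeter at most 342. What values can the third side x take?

Triangle inequality alone gives 134 < x < 202.
The perimeter condition gives x ≤ 342 − 34 − 168 = 140.
Intersecting the two: 134 < x ≤ 140.

134 < x ≤ 140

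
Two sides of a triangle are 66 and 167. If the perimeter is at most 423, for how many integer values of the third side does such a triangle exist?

Triangle inequality: 101 < x < 233. Perimeter ≤ 423 gives x ≤ 423 − 66 − 167 = 190.
So 101 < x ≤ 190; integers 102 through 190: 89 values.

89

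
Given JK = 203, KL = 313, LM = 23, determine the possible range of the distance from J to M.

87 ≤ JM ≤ 539

The maximum is all hops collinear in one direction: 203 + 313 + 23 = 539.
The longest hop is 313; the others sum to 226. Folding the others back against it leaves at least 313 − 226 = 87.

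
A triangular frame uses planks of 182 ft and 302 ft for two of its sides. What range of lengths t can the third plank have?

120 < t < 484 (ft)

By the triangle inequality, t must be less than 182 + 302 = 484 and greater than |182 − 302| = 120.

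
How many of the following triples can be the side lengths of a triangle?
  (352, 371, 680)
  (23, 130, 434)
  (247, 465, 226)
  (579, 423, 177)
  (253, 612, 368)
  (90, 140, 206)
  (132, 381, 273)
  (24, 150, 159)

(352,371,680): 352+371 > 680 → valid
(23,130,434): 23+130 ≤ 434 → not valid
(226,247,465): 226+247 > 465 → valid
(177,423,579): 177+423 > 579 → valid
(253,368,612): 253+368 > 612 → valid
(90,140,206): 90+140 > 206 → valid
(132,273,381): 132+273 > 381 → valid
(24,150,159): 24+150 > 159 → valid
7 of the 8 triples form a triangle.

7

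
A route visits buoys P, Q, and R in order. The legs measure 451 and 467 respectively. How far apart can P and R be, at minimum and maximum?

16 ≤ PR ≤ 918

By the triangle inequality, |451 − 467| ≤ PR ≤ 451 + 467.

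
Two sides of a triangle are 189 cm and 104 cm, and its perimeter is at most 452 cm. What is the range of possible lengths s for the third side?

85 < s ≤ 159

Triangle inequality alone gives 85 < s < 293.
The perimeter condition gives s ≤ 452 − 189 − 104 = 159.
Intersecting the two: 85 < s ≤ 159.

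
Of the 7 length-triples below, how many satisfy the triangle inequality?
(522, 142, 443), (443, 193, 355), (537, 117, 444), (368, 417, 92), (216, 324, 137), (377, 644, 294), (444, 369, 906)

(142,443,522): 142+443 > 522 → valid
(193,355,443): 193+355 > 443 → valid
(117,444,537): 117+444 > 537 → valid
(92,368,417): 92+368 > 417 → valid
(137,216,324): 137+216 > 324 → valid
(294,377,644): 294+377 > 644 → valid
(369,444,906): 369+444 ≤ 906 → not valid
6 of the 7 triples form a triangle.

6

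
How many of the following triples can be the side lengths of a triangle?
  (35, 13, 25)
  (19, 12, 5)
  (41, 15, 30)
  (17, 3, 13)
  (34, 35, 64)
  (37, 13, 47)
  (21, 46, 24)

4

(13,25,35): 13+25 > 35 → valid
(5,12,19): 5+12 ≤ 19 → not valid
(15,30,41): 15+30 > 41 → valid
(3,13,17): 3+13 ≤ 17 → not valid
(34,35,64): 34+35 > 64 → valid
(13,37,47): 13+37 > 47 → valid
(21,24,46): 21+24 ≤ 46 → not valid
4 of the 7 triples form a triangle.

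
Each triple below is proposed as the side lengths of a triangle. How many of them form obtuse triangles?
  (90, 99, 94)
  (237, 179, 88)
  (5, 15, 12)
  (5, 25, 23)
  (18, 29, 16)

(90,99,94): 90²+94² = 16936 > 9801 = 99² → acute
(237,179,88): 88²+179² = 39785 < 56169 = 237² → obtuse
(5,15,12): 5²+12² = 169 < 225 = 15² → obtuse
(5,25,23): 5²+23² = 554 < 625 = 25² → obtuse
(18,29,16): 16²+18² = 580 < 841 = 29² → obtuse
4 of the 5 are obtuse.

4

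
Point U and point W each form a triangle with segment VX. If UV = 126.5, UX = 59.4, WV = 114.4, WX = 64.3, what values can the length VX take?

From triangle UVX: |126.5 − 59.4| < VX < 126.5 + 59.4, i.e. 67.1 < VX < 185.9.
From triangle WVX: 50.1 < VX < 178.7.
Both must hold, so VX lies in the intersection.

67.1 < VX < 178.7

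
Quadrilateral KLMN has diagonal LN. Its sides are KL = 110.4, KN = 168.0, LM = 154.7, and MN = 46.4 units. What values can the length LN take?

From triangle KLN: |110.4 − 168.0| < LN < 110.4 + 168.0, i.e. 57.6 < LN < 278.4.
From triangle MLN: 108.3 < LN < 201.1.
Both must hold, so LN lies in the intersection.

108.3 < LN < 201.1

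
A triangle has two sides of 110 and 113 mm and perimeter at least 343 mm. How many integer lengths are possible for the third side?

Triangle inequality: 3 < x < 223. Perimeter ≥ 343 gives x ≥ 343 − 110 − 113 = 120.
So 120 ≤ x < 223; integers 120 through 222: 103 values.

103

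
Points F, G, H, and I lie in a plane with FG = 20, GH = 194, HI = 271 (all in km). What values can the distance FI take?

57 ≤ FI ≤ 485 km

The maximum is all hops collinear in one direction: 20 + 194 + 271 = 485.
The longest hop is 271; the others sum to 214. Folding the others back against it leaves at least 271 − 214 = 57.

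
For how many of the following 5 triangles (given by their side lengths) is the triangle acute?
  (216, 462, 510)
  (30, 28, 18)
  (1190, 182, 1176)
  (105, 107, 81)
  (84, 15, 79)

2

(216,462,510): 216²+462² = 260100 = 510² → right
(30,28,18): 18²+28² = 1108 > 900 = 30² → acute
(1190,182,1176): 182²+1176² = 1416100 = 1190² → right
(105,107,81): 81²+105² = 17586 > 11449 = 107² → acute
(84,15,79): 15²+79² = 6466 < 7056 = 84² → obtuse
2 of the 5 are acute.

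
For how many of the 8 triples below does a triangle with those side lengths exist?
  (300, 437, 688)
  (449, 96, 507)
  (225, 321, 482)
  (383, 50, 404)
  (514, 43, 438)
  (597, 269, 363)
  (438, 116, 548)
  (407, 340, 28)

(300,437,688): 300+437 > 688 → valid
(96,449,507): 96+449 > 507 → valid
(225,321,482): 225+321 > 482 → valid
(50,383,404): 50+383 > 404 → valid
(43,438,514): 43+438 ≤ 514 → not valid
(269,363,597): 269+363 > 597 → valid
(116,438,548): 116+438 > 548 → valid
(28,340,407): 28+340 ≤ 407 → not valid
6 of the 8 triples form a triangle.

6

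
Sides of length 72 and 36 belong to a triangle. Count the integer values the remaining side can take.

71

The third side lies in the open interval (36, 108).
Integers from 37 to 107 inclusive: 107 − 37 + 1 = 71.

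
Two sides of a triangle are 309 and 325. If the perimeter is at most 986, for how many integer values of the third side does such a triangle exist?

336

Triangle inequality: 16 < x < 634. Perimeter ≤ 986 gives x ≤ 986 − 309 − 325 = 352.
So 16 < x ≤ 352; integers 17 through 352: 336 values.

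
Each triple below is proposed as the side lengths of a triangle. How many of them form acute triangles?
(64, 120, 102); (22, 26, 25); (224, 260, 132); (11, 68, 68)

(64,120,102): 64²+102² = 14500 > 14400 = 120² → acute
(22,26,25): 22²+25² = 1109 > 676 = 26² → acute
(224,260,132): 132²+224² = 67600 = 260² → right
(11,68,68): 11²+68² = 4745 > 4624 = 68² → acute
3 of the 4 are acute.

3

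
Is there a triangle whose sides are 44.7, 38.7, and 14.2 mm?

The longest side is 44.7, and the other two sum to 52.9.
Since 52.9 > 44.7, the triangle inequality holds.

Yes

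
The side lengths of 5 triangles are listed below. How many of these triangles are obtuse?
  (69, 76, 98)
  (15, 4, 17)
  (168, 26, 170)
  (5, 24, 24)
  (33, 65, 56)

1

(69,76,98): 69²+76² = 10537 > 9604 = 98² → acute
(15,4,17): 4²+15² = 241 < 289 = 17² → obtuse
(168,26,170): 26²+168² = 28900 = 170² → right
(5,24,24): 5²+24² = 601 > 576 = 24² → acute
(33,65,56): 33²+56² = 4225 = 65² → right
1 of the 5 is obtuse.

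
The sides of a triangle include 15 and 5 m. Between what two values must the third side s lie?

By the triangle inequality, s must be less than 15 + 5 = 20 and greater than |15 − 5| = 10.

10 < s < 20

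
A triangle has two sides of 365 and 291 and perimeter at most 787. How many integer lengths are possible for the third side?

Triangle inequality: 74 < x < 656. Perimeter ≤ 787 gives x ≤ 787 − 365 − 291 = 131.
So 74 < x ≤ 131; integers 75 through 131: 57 values.

57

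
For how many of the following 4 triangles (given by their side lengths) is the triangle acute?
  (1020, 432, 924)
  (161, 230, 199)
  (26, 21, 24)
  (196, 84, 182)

3

(1020,432,924): 432²+924² = 1040400 = 1020² → right
(161,230,199): 161²+199² = 65522 > 52900 = 230² → acute
(26,21,24): 21²+24² = 1017 > 676 = 26² → acute
(196,84,182): 84²+182² = 40180 > 38416 = 196² → acute
3 of the 4 are acute.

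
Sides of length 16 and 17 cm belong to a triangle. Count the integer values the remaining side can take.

31

The third side lies in the open interval (1, 33).
Integers from 2 to 32 inclusive: 32 − 2 + 1 = 31.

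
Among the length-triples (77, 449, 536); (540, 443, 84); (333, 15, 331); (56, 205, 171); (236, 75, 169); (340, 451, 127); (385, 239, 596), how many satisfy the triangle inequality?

(77,449,536): 77+449 ≤ 536 → not valid
(84,443,540): 84+443 ≤ 540 → not valid
(15,331,333): 15+331 > 333 → valid
(56,171,205): 56+171 > 205 → valid
(75,169,236): 75+169 > 236 → valid
(127,340,451): 127+340 > 451 → valid
(239,385,596): 239+385 > 596 → valid
5 of the 7 triples form a triangle.

5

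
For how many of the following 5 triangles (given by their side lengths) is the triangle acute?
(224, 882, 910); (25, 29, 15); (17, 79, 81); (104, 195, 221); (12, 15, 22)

1

(224,882,910): 224²+882² = 828100 = 910² → right
(25,29,15): 15²+25² = 850 > 841 = 29² → acute
(17,79,81): 17²+79² = 6530 < 6561 = 81² → obtuse
(104,195,221): 104²+195² = 48841 = 221² → right
(12,15,22): 12²+15² = 369 < 484 = 22² → obtuse
1 of the 5 is acute.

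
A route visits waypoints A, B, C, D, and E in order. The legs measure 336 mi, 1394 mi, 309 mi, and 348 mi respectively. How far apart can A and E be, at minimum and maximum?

The maximum is all hops collinear in one direction: 336 + 1394 + 309 + 348 = 2387.
The longest hop is 1394; the others sum to 993. Folding the others back against it leaves at least 1394 − 993 = 401.

401 ≤ AE ≤ 2387 mi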